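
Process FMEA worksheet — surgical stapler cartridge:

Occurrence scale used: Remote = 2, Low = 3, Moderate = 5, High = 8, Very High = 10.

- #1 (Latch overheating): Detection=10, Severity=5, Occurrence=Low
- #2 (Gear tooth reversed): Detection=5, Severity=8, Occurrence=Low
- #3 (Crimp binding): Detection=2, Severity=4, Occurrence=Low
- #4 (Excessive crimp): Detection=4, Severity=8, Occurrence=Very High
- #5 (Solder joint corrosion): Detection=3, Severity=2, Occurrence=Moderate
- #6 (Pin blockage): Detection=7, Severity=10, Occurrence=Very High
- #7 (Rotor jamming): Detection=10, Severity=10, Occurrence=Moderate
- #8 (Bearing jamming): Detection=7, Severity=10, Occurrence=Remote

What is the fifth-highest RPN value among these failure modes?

RPN = Severity × Occurrence × Detection:
  #1: 5 × 3 × 10 = 150
  #2: 8 × 3 × 5 = 120
  #3: 4 × 3 × 2 = 24
  #4: 8 × 10 × 4 = 320
  #5: 2 × 5 × 3 = 30
  #6: 10 × 10 × 7 = 700
  #7: 10 × 5 × 10 = 500
  #8: 10 × 2 × 7 = 140
Sorted descending: 700, 500, 320, 150, 140, 120, 30, 24.
The fifth-highest RPN is 140 (#8).

140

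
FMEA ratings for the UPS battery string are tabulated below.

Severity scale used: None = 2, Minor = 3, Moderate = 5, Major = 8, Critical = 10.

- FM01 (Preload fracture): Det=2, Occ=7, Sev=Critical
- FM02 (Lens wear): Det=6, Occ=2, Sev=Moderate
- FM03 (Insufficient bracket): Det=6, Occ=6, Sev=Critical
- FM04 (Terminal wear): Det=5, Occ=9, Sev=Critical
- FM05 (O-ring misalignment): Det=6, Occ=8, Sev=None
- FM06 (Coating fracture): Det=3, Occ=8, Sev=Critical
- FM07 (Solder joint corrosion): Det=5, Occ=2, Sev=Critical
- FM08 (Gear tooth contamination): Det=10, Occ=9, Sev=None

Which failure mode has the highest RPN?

RPN = Severity × Occurrence × Detection:
  FM01: 10 × 7 × 2 = 140
  FM02: 5 × 2 × 6 = 60
  FM03: 10 × 6 × 6 = 360
  FM04: 10 × 9 × 5 = 450
  FM05: 2 × 8 × 6 = 96
  FM06: 10 × 8 × 3 = 240
  FM07: 10 × 2 × 5 = 100
  FM08: 2 × 9 × 10 = 180
Highest RPN is 450 → FM04.

FM04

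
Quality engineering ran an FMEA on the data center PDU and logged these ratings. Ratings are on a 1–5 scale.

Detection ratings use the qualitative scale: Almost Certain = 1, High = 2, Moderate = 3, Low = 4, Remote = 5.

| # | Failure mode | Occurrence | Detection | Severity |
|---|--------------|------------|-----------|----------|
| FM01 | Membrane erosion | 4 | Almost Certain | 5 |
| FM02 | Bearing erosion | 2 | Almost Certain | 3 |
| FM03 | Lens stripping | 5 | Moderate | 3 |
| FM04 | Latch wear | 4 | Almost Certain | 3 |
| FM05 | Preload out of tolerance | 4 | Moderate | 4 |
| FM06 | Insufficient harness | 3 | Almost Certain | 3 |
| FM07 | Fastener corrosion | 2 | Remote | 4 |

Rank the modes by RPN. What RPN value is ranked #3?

RPN = Severity × Occurrence × Detection:
  FM01: 5 × 4 × 1 = 20
  FM02: 3 × 2 × 1 = 6
  FM03: 3 × 5 × 3 = 45
  FM04: 3 × 4 × 1 = 12
  FM05: 4 × 4 × 3 = 48
  FM06: 3 × 3 × 1 = 9
  FM07: 4 × 2 × 5 = 40
Sorted descending: 48, 45, 40, 20, 12, 9, 6.
The third-highest RPN is 40 (FM07).

40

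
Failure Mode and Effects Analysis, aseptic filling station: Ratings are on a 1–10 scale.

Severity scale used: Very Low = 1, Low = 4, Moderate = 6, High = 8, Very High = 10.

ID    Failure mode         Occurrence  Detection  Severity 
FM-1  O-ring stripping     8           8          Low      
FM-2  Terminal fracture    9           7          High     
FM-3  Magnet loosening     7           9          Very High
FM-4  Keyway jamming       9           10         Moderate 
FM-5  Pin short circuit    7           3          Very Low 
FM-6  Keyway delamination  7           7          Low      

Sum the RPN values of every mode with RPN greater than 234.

1930

RPN = Severity × Occurrence × Detection:
  FM-1: 4 × 8 × 8 = 256
  FM-2: 8 × 9 × 7 = 504
  FM-3: 10 × 7 × 9 = 630
  FM-4: 6 × 9 × 10 = 540
  FM-5: 1 × 7 × 3 = 21
  FM-6: 4 × 7 × 7 = 196
RPN > 234: FM-1 (256), FM-2 (504), FM-3 (630), FM-4 (540).
Sum: 256 + 504 + 630 + 540 = 1930.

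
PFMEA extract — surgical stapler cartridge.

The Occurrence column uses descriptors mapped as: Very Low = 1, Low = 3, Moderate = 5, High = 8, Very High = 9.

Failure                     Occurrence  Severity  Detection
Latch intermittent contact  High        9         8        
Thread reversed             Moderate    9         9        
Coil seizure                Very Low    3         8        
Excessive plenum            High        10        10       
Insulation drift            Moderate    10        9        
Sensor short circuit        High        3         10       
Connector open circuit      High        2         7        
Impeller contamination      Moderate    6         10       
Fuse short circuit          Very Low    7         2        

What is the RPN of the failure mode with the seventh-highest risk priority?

RPN = Severity × Occurrence × Detection:
  Latch intermittent contact: 9 × 8 × 8 = 576
  Thread reversed: 9 × 5 × 9 = 405
  Coil seizure: 3 × 1 × 8 = 24
  Excessive plenum: 10 × 8 × 10 = 800
  Insulation drift: 10 × 5 × 9 = 450
  Sensor short circuit: 3 × 8 × 10 = 240
  Connector open circuit: 2 × 8 × 7 = 112
  Impeller contamination: 6 × 5 × 10 = 300
  Fuse short circuit: 7 × 1 × 2 = 14
Sorted descending: 800, 576, 450, 405, 300, 240, 112, 24, 14.
The seventh-highest RPN is 112 (Connector open circuit).

112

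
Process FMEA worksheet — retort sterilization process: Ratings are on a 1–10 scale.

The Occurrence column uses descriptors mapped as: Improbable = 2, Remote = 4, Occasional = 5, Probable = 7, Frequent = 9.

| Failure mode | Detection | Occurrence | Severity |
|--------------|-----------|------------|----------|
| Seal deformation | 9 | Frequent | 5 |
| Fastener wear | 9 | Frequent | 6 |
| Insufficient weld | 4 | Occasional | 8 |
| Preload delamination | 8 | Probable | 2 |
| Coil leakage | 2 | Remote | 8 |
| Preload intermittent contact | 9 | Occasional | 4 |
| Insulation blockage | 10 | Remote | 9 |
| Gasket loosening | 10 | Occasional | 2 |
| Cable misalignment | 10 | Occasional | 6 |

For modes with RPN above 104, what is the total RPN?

RPN = Severity × Occurrence × Detection:
  Seal deformation: 5 × 9 × 9 = 405
  Fastener wear: 6 × 9 × 9 = 486
  Insufficient weld: 8 × 5 × 4 = 160
  Preload delamination: 2 × 7 × 8 = 112
  Coil leakage: 8 × 4 × 2 = 64
  Preload intermittent contact: 4 × 5 × 9 = 180
  Insulation blockage: 9 × 4 × 10 = 360
  Gasket loosening: 2 × 5 × 10 = 100
  Cable misalignment: 6 × 5 × 10 = 300
RPN > 104: Seal deformation (405), Fastener wear (486), Insufficient weld (160), Preload delamination (112), Preload intermittent contact (180), Insulation blockage (360), Cable misalignment (300).
Sum: 405 + 486 + 160 + 112 + 180 + 360 + 300 = 2003.

2003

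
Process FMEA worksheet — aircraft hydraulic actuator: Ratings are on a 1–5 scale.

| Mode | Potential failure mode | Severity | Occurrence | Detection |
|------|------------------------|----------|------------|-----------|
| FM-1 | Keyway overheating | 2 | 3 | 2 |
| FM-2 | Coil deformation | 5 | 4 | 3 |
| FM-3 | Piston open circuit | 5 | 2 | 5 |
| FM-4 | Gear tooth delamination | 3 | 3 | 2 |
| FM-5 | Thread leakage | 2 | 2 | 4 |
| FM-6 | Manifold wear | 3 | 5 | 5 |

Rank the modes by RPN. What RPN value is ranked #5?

RPN = Severity × Occurrence × Detection:
  FM-1: 2 × 3 × 2 = 12
  FM-2: 5 × 4 × 3 = 60
  FM-3: 5 × 2 × 5 = 50
  FM-4: 3 × 3 × 2 = 18
  FM-5: 2 × 2 × 4 = 16
  FM-6: 3 × 5 × 5 = 75
Sorted descending: 75, 60, 50, 18, 16, 12.
The fifth-highest RPN is 16 (FM-5).

16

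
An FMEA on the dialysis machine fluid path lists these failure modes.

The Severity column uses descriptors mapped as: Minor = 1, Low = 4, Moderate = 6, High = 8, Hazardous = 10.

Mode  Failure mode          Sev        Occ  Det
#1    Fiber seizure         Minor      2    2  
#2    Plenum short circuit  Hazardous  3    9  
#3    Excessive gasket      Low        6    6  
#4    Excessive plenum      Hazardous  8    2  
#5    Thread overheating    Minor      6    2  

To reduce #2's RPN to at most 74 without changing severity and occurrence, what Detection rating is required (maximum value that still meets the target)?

#2: S=10, O=3, D=9 → current RPN = 270.
Fixed product = 30. Need 30 × D ≤ 74, so D ≤ 74/30 = 2.47.
Maximum integer Detection rating = 2 (gives RPN 60; D=3 would give 90 > 74).

2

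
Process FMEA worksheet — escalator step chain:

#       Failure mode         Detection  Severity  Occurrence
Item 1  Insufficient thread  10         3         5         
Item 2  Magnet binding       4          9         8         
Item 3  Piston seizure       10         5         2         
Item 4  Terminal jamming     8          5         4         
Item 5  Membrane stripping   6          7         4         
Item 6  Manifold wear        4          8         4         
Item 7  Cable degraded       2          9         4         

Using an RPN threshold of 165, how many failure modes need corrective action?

2

RPN = Severity × Occurrence × Detection:
  Item 1: 3 × 5 × 10 = 150
  Item 2: 9 × 8 × 4 = 288
  Item 3: 5 × 2 × 10 = 100
  Item 4: 5 × 4 × 8 = 160
  Item 5: 7 × 4 × 6 = 168
  Item 6: 8 × 4 × 4 = 128
  Item 7: 9 × 4 × 2 = 72
Modes with RPN ≥ 165: Item 2 (288), Item 5 (168) → 2.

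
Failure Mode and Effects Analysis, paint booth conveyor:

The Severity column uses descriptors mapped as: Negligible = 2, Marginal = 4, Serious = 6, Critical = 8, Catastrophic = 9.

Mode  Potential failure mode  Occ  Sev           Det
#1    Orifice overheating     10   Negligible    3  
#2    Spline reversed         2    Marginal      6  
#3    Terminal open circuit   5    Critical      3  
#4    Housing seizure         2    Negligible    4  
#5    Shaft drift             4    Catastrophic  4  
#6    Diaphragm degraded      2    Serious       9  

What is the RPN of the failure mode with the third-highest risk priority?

RPN = Severity × Occurrence × Detection:
  #1: 2 × 10 × 3 = 60
  #2: 4 × 2 × 6 = 48
  #3: 8 × 5 × 3 = 120
  #4: 2 × 2 × 4 = 16
  #5: 9 × 4 × 4 = 144
  #6: 6 × 2 × 9 = 108
Sorted descending: 144, 120, 108, 60, 48, 16.
The third-highest RPN is 108 (#6).

108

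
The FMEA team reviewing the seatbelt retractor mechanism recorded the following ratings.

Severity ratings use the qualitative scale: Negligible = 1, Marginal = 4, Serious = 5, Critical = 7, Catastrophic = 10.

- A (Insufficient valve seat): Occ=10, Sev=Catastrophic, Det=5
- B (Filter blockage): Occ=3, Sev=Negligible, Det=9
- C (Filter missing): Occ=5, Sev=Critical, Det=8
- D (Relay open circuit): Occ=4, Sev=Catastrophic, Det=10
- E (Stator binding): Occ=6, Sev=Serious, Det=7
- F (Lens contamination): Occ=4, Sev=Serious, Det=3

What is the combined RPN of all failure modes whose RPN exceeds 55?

1450

RPN = Severity × Occurrence × Detection:
  A: 10 × 10 × 5 = 500
  B: 1 × 3 × 9 = 27
  C: 7 × 5 × 8 = 280
  D: 10 × 4 × 10 = 400
  E: 5 × 6 × 7 = 210
  F: 5 × 4 × 3 = 60
RPN > 55: A (500), C (280), D (400), E (210), F (60).
Sum: 500 + 280 + 400 + 210 + 60 = 1450.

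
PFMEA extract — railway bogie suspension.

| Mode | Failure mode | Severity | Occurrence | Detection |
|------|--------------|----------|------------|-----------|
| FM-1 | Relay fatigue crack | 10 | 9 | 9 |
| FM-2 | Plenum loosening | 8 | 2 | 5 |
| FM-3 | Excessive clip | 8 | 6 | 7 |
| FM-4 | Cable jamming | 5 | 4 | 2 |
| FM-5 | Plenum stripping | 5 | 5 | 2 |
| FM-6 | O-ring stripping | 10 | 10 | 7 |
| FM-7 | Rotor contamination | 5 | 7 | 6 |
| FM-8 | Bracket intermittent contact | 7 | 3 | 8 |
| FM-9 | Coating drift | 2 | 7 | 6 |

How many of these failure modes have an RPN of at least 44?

8

RPN = Severity × Occurrence × Detection:
  FM-1: 10 × 9 × 9 = 810
  FM-2: 8 × 2 × 5 = 80
  FM-3: 8 × 6 × 7 = 336
  FM-4: 5 × 4 × 2 = 40
  FM-5: 5 × 5 × 2 = 50
  FM-6: 10 × 10 × 7 = 700
  FM-7: 5 × 7 × 6 = 210
  FM-8: 7 × 3 × 8 = 168
  FM-9: 2 × 7 × 6 = 84
Modes with RPN ≥ 44: FM-1 (810), FM-2 (80), FM-3 (336), FM-5 (50), FM-6 (700), FM-7 (210), FM-8 (168), FM-9 (84) → 8.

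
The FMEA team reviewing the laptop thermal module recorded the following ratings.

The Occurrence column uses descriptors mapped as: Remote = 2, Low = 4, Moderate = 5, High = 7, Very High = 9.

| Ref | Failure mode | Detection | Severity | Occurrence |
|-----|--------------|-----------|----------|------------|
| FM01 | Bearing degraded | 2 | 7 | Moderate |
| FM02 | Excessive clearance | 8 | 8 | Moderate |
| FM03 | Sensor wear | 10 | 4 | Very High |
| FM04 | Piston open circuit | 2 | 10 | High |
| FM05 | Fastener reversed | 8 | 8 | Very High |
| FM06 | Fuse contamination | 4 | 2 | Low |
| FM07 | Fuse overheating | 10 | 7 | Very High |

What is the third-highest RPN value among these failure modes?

RPN = Severity × Occurrence × Detection:
  FM01: 7 × 5 × 2 = 70
  FM02: 8 × 5 × 8 = 320
  FM03: 4 × 9 × 10 = 360
  FM04: 10 × 7 × 2 = 140
  FM05: 8 × 9 × 8 = 576
  FM06: 2 × 4 × 4 = 32
  FM07: 7 × 9 × 10 = 630
Sorted descending: 630, 576, 360, 320, 140, 70, 32.
The third-highest RPN is 360 (FM03).

360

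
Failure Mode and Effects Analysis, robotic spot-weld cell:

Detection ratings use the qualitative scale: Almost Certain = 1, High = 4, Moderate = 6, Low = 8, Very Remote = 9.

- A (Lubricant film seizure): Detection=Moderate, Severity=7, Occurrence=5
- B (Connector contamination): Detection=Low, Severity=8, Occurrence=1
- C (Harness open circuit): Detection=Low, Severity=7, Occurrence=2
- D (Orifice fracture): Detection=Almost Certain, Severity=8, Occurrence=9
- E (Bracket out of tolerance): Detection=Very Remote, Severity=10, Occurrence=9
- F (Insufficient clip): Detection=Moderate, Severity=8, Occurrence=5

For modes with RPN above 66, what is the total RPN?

RPN = Severity × Occurrence × Detection:
  A: 7 × 5 × 6 = 210
  B: 8 × 1 × 8 = 64
  C: 7 × 2 × 8 = 112
  D: 8 × 9 × 1 = 72
  E: 10 × 9 × 9 = 810
  F: 8 × 5 × 6 = 240
RPN > 66: A (210), C (112), D (72), E (810), F (240).
Sum: 210 + 112 + 72 + 810 + 240 = 1444.

1444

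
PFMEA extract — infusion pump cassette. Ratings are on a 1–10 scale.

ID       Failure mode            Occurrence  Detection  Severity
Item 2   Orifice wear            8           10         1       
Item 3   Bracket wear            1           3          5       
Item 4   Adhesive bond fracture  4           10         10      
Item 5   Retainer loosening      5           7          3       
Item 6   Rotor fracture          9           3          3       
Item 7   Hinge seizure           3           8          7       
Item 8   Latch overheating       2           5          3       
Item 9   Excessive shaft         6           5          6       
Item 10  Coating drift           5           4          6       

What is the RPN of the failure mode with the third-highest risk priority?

168

RPN = Severity × Occurrence × Detection:
  Item 2: 1 × 8 × 10 = 80
  Item 3: 5 × 1 × 3 = 15
  Item 4: 10 × 4 × 10 = 400
  Item 5: 3 × 5 × 7 = 105
  Item 6: 3 × 9 × 3 = 81
  Item 7: 7 × 3 × 8 = 168
  Item 8: 3 × 2 × 5 = 30
  Item 9: 6 × 6 × 5 = 180
  Item 10: 6 × 5 × 4 = 120
Sorted descending: 400, 180, 168, 120, 105, 81, 80, 30, 15.
The third-highest RPN is 168 (Item 7).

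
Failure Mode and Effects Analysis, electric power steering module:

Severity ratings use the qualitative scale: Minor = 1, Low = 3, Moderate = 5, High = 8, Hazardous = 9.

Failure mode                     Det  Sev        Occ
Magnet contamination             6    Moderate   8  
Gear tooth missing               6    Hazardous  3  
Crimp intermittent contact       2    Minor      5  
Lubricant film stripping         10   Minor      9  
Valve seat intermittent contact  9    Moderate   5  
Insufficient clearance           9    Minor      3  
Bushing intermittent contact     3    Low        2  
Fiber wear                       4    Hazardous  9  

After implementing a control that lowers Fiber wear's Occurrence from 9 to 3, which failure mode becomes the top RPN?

Magnet contamination

RPN = Severity × Occurrence × Detection:
  Magnet contamination: 5 × 8 × 6 = 240
  Gear tooth missing: 9 × 3 × 6 = 162
  Crimp intermittent contact: 1 × 5 × 2 = 10
  Lubricant film stripping: 1 × 9 × 10 = 90
  Valve seat intermittent contact: 5 × 5 × 9 = 225
  Insufficient clearance: 1 × 3 × 9 = 27
  Bushing intermittent contact: 3 × 2 × 3 = 18
  Fiber wear: 9 × 9 × 4 = 324
After action: Fiber wear → 9 × 3 × 4 = 108.
Revised RPNs: Magnet contamination=240, Valve seat intermittent contact=225, Gear tooth missing=162, Fiber wear=108, Lubricant film stripping=90, Insufficient clearance=27, Bushing intermittent contact=18, Crimp intermittent contact=10.
Highest is now Magnet contamination (240).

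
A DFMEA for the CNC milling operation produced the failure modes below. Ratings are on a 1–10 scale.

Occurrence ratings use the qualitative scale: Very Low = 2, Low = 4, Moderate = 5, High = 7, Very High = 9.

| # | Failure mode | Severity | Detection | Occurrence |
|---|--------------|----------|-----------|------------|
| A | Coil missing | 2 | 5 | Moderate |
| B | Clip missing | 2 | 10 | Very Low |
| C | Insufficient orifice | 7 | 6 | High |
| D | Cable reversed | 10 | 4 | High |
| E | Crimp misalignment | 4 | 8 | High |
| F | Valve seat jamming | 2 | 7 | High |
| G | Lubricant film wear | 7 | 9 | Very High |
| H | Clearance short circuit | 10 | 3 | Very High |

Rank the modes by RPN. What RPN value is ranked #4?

270

RPN = Severity × Occurrence × Detection:
  A: 2 × 5 × 5 = 50
  B: 2 × 2 × 10 = 40
  C: 7 × 7 × 6 = 294
  D: 10 × 7 × 4 = 280
  E: 4 × 7 × 8 = 224
  F: 2 × 7 × 7 = 98
  G: 7 × 9 × 9 = 567
  H: 10 × 9 × 3 = 270
Sorted descending: 567, 294, 280, 270, 224, 98, 50, 40.
The fourth-highest RPN is 270 (H).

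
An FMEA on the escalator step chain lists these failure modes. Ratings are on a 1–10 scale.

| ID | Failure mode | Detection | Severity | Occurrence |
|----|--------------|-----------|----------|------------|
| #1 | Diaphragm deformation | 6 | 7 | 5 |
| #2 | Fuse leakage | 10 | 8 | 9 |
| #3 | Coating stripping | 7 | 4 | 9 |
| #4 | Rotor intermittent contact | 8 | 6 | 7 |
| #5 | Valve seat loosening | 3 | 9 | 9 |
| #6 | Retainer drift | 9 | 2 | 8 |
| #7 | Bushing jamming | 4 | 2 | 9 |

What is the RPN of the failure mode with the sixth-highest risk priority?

RPN = Severity × Occurrence × Detection:
  #1: 7 × 5 × 6 = 210
  #2: 8 × 9 × 10 = 720
  #3: 4 × 9 × 7 = 252
  #4: 6 × 7 × 8 = 336
  #5: 9 × 9 × 3 = 243
  #6: 2 × 8 × 9 = 144
  #7: 2 × 9 × 4 = 72
Sorted descending: 720, 336, 252, 243, 210, 144, 72.
The sixth-highest RPN is 144 (#6).

144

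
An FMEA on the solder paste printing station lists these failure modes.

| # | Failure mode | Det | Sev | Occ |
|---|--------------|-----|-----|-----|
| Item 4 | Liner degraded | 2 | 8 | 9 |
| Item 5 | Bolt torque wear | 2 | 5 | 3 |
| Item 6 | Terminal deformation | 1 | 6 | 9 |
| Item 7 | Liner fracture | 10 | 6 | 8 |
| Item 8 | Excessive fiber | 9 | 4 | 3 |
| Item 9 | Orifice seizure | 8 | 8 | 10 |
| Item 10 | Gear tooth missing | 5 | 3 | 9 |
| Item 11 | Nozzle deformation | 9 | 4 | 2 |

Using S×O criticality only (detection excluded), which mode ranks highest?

Criticality = Severity × Occurrence:
  Item 4: 8 × 9 = 72
  Item 5: 5 × 3 = 15
  Item 6: 6 × 9 = 54
  Item 7: 6 × 8 = 48
  Item 8: 4 × 3 = 12
  Item 9: 8 × 10 = 80
  Item 10: 3 × 9 = 27
  Item 11: 4 × 2 = 8
Highest criticality is 80 → Item 9.

Item 9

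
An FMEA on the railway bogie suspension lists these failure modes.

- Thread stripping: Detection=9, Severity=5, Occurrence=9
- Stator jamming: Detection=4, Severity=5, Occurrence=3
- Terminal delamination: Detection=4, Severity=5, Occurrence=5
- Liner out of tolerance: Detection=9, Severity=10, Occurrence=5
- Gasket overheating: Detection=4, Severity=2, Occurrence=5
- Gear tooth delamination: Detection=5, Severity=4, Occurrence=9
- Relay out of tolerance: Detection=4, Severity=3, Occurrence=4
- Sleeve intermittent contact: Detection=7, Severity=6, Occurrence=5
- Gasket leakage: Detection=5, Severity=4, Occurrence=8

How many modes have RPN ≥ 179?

RPN = Severity × Occurrence × Detection:
  Thread stripping: 5 × 9 × 9 = 405
  Stator jamming: 5 × 3 × 4 = 60
  Terminal delamination: 5 × 5 × 4 = 100
  Liner out of tolerance: 10 × 5 × 9 = 450
  Gasket overheating: 2 × 5 × 4 = 40
  Gear tooth delamination: 4 × 9 × 5 = 180
  Relay out of tolerance: 3 × 4 × 4 = 48
  Sleeve intermittent contact: 6 × 5 × 7 = 210
  Gasket leakage: 4 × 8 × 5 = 160
Modes with RPN ≥ 179: Thread stripping (405), Liner out of tolerance (450), Gear tooth delamination (180), Sleeve intermittent contact (210) → 4.

4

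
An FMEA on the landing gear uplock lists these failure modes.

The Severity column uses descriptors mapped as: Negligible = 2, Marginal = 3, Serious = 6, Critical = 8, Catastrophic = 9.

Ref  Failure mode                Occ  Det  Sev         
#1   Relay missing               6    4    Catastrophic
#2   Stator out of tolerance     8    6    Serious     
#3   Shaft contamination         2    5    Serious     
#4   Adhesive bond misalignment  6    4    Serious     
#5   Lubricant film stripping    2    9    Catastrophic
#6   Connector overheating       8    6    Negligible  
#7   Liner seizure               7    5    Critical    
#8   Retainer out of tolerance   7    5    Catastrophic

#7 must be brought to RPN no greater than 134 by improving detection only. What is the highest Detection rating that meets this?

#7: S=8, O=7, D=5 → current RPN = 280.
Fixed product = 56. Need 56 × D ≤ 134, so D ≤ 134/56 = 2.39.
Maximum integer Detection rating = 2 (gives RPN 112; D=3 would give 168 > 134).

2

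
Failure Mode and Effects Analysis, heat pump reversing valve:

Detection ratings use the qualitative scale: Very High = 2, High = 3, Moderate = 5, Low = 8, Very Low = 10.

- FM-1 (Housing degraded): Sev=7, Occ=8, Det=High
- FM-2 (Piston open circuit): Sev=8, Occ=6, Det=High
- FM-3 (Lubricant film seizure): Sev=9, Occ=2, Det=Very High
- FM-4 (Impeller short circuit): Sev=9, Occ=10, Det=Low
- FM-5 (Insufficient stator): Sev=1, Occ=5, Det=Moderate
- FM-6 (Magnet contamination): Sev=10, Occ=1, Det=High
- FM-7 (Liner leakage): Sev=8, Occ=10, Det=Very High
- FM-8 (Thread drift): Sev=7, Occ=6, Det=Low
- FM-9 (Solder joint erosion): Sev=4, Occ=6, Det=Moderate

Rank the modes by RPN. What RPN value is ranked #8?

RPN = Severity × Occurrence × Detection:
  FM-1: 7 × 8 × 3 = 168
  FM-2: 8 × 6 × 3 = 144
  FM-3: 9 × 2 × 2 = 36
  FM-4: 9 × 10 × 8 = 720
  FM-5: 1 × 5 × 5 = 25
  FM-6: 10 × 1 × 3 = 30
  FM-7: 8 × 10 × 2 = 160
  FM-8: 7 × 6 × 8 = 336
  FM-9: 4 × 6 × 5 = 120
Sorted descending: 720, 336, 168, 160, 144, 120, 36, 30, 25.
The eighth-highest RPN is 30 (FM-6).

30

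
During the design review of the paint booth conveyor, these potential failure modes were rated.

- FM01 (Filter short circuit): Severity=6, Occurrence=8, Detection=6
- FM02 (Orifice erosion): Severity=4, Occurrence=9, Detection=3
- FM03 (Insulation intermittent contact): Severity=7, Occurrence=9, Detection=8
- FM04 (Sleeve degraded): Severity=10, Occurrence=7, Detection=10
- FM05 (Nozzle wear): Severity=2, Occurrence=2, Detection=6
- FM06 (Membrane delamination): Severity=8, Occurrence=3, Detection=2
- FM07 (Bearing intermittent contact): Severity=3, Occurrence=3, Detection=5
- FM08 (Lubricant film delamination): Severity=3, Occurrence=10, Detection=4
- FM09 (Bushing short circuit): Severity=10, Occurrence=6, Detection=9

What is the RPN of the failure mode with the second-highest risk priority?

RPN = Severity × Occurrence × Detection:
  FM01: 6 × 8 × 6 = 288
  FM02: 4 × 9 × 3 = 108
  FM03: 7 × 9 × 8 = 504
  FM04: 10 × 7 × 10 = 700
  FM05: 2 × 2 × 6 = 24
  FM06: 8 × 3 × 2 = 48
  FM07: 3 × 3 × 5 = 45
  FM08: 3 × 10 × 4 = 120
  FM09: 10 × 6 × 9 = 540
Sorted descending: 700, 540, 504, 288, 120, 108, 48, 45, 24.
The second-highest RPN is 540 (FM09).

540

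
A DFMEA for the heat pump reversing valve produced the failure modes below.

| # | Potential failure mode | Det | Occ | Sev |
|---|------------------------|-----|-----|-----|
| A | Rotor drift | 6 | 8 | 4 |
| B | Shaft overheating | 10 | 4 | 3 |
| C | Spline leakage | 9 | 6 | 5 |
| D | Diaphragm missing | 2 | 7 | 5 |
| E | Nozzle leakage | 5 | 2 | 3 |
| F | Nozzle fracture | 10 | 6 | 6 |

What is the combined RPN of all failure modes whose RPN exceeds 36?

RPN = Severity × Occurrence × Detection:
  A: 4 × 8 × 6 = 192
  B: 3 × 4 × 10 = 120
  C: 5 × 6 × 9 = 270
  D: 5 × 7 × 2 = 70
  E: 3 × 2 × 5 = 30
  F: 6 × 6 × 10 = 360
RPN > 36: A (192), B (120), C (270), D (70), F (360).
Sum: 192 + 120 + 270 + 70 + 360 = 1012.

1012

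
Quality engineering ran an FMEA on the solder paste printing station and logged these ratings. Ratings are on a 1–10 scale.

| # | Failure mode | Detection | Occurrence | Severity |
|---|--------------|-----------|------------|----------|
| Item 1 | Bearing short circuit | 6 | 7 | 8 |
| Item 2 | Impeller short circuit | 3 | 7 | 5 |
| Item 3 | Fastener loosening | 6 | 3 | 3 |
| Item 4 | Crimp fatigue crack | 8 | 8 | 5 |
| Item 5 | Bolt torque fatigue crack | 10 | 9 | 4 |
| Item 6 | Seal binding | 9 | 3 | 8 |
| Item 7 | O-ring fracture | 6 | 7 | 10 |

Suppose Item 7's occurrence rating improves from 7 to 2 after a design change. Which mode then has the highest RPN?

Item 5

RPN = Severity × Occurrence × Detection:
  Item 1: 8 × 7 × 6 = 336
  Item 2: 5 × 7 × 3 = 105
  Item 3: 3 × 3 × 6 = 54
  Item 4: 5 × 8 × 8 = 320
  Item 5: 4 × 9 × 10 = 360
  Item 6: 8 × 3 × 9 = 216
  Item 7: 10 × 7 × 6 = 420
After action: Item 7 → 10 × 2 × 6 = 120.
Revised RPNs: Item 5=360, Item 1=336, Item 4=320, Item 6=216, Item 7=120, Item 2=105, Item 3=54.
Highest is now Item 5 (360).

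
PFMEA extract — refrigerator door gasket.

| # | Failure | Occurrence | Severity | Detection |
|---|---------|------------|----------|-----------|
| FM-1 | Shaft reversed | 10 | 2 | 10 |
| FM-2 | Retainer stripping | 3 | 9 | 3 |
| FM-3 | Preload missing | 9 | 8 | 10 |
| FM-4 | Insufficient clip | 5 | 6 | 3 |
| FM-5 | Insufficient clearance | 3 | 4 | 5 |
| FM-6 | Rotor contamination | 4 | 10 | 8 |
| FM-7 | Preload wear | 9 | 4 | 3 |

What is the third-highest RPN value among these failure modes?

200

RPN = Severity × Occurrence × Detection:
  FM-1: 2 × 10 × 10 = 200
  FM-2: 9 × 3 × 3 = 81
  FM-3: 8 × 9 × 10 = 720
  FM-4: 6 × 5 × 3 = 90
  FM-5: 4 × 3 × 5 = 60
  FM-6: 10 × 4 × 8 = 320
  FM-7: 4 × 9 × 3 = 108
Sorted descending: 720, 320, 200, 108, 90, 81, 60.
The third-highest RPN is 200 (FM-1).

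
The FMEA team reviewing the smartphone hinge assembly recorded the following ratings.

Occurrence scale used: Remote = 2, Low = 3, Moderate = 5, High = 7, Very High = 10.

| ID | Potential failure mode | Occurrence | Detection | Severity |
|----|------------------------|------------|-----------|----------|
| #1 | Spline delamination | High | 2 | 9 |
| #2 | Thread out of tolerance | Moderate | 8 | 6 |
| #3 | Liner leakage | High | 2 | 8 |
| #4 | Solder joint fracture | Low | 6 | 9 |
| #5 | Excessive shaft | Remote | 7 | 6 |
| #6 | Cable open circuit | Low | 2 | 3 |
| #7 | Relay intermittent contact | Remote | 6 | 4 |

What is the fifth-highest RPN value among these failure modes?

84

RPN = Severity × Occurrence × Detection:
  #1: 9 × 7 × 2 = 126
  #2: 6 × 5 × 8 = 240
  #3: 8 × 7 × 2 = 112
  #4: 9 × 3 × 6 = 162
  #5: 6 × 2 × 7 = 84
  #6: 3 × 3 × 2 = 18
  #7: 4 × 2 × 6 = 48
Sorted descending: 240, 162, 126, 112, 84, 48, 18.
The fifth-highest RPN is 84 (#5).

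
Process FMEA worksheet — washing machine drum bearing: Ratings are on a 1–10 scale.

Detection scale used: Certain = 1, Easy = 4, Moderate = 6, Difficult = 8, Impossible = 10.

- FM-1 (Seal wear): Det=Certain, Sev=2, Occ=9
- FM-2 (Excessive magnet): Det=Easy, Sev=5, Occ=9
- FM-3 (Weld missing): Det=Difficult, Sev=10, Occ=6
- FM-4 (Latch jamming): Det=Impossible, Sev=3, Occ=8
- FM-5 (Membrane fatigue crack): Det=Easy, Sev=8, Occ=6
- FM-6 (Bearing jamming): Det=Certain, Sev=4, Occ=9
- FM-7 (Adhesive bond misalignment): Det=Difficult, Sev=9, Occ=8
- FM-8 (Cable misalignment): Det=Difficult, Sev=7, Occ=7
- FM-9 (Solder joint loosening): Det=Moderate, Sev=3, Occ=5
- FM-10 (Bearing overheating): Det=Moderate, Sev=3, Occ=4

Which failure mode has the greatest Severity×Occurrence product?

FM-7

Criticality = Severity × Occurrence:
  FM-1: 2 × 9 = 18
  FM-2: 5 × 9 = 45
  FM-3: 10 × 6 = 60
  FM-4: 3 × 8 = 24
  FM-5: 8 × 6 = 48
  FM-6: 4 × 9 = 36
  FM-7: 9 × 8 = 72
  FM-8: 7 × 7 = 49
  FM-9: 3 × 5 = 15
  FM-10: 3 × 4 = 12
Highest criticality is 72 → FM-7.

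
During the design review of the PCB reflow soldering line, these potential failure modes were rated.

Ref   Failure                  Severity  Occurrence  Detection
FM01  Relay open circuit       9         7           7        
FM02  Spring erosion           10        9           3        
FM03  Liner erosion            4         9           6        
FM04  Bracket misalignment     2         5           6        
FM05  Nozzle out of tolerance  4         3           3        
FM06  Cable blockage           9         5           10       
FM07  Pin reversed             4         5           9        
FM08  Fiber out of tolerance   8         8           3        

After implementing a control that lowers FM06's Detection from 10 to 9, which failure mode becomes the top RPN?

RPN = Severity × Occurrence × Detection:
  FM01: 9 × 7 × 7 = 441
  FM02: 10 × 9 × 3 = 270
  FM03: 4 × 9 × 6 = 216
  FM04: 2 × 5 × 6 = 60
  FM05: 4 × 3 × 3 = 36
  FM06: 9 × 5 × 10 = 450
  FM07: 4 × 5 × 9 = 180
  FM08: 8 × 8 × 3 = 192
After action: FM06 → 9 × 5 × 9 = 405.
Revised RPNs: FM01=441, FM06=405, FM02=270, FM03=216, FM08=192, FM07=180, FM04=60, FM05=36.
Highest is now FM01 (441).

FM01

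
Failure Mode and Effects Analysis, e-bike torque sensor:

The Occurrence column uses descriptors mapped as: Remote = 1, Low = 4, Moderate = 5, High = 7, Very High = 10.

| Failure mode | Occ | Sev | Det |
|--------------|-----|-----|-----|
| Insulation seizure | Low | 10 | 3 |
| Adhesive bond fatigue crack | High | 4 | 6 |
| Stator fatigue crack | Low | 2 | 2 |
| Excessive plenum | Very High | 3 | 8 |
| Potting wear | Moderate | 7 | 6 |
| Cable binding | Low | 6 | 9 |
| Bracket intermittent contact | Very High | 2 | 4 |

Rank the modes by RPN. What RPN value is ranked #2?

RPN = Severity × Occurrence × Detection:
  Insulation seizure: 10 × 4 × 3 = 120
  Adhesive bond fatigue crack: 4 × 7 × 6 = 168
  Stator fatigue crack: 2 × 4 × 2 = 16
  Excessive plenum: 3 × 10 × 8 = 240
  Potting wear: 7 × 5 × 6 = 210
  Cable binding: 6 × 4 × 9 = 216
  Bracket intermittent contact: 2 × 10 × 4 = 80
Sorted descending: 240, 216, 210, 168, 120, 80, 16.
The second-highest RPN is 216 (Cable binding).

216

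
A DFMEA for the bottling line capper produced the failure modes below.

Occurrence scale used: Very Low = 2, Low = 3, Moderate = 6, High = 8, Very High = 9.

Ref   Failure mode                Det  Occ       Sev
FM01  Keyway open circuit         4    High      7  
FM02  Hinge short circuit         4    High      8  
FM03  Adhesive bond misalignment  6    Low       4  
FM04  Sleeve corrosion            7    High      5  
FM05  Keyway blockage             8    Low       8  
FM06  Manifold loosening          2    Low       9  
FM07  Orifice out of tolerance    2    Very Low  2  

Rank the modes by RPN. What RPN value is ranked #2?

256

RPN = Severity × Occurrence × Detection:
  FM01: 7 × 8 × 4 = 224
  FM02: 8 × 8 × 4 = 256
  FM03: 4 × 3 × 6 = 72
  FM04: 5 × 8 × 7 = 280
  FM05: 8 × 3 × 8 = 192
  FM06: 9 × 3 × 2 = 54
  FM07: 2 × 2 × 2 = 8
Sorted descending: 280, 256, 224, 192, 72, 54, 8.
The second-highest RPN is 256 (FM02).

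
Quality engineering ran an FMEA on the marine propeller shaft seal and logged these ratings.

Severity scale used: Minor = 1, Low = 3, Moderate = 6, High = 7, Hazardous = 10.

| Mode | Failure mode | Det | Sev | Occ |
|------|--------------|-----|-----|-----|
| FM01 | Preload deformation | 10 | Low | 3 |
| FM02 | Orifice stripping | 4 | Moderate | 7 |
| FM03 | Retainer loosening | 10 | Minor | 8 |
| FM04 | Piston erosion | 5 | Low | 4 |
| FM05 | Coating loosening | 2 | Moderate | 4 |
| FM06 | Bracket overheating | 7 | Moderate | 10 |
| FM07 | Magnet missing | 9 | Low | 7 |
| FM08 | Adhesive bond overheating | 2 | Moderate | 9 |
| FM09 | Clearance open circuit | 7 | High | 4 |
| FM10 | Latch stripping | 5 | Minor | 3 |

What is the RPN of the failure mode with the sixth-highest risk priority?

RPN = Severity × Occurrence × Detection:
  FM01: 3 × 3 × 10 = 90
  FM02: 6 × 7 × 4 = 168
  FM03: 1 × 8 × 10 = 80
  FM04: 3 × 4 × 5 = 60
  FM05: 6 × 4 × 2 = 48
  FM06: 6 × 10 × 7 = 420
  FM07: 3 × 7 × 9 = 189
  FM08: 6 × 9 × 2 = 108
  FM09: 7 × 4 × 7 = 196
  FM10: 1 × 3 × 5 = 15
Sorted descending: 420, 196, 189, 168, 108, 90, 80, 60, 48, 15.
The sixth-highest RPN is 90 (FM01).

90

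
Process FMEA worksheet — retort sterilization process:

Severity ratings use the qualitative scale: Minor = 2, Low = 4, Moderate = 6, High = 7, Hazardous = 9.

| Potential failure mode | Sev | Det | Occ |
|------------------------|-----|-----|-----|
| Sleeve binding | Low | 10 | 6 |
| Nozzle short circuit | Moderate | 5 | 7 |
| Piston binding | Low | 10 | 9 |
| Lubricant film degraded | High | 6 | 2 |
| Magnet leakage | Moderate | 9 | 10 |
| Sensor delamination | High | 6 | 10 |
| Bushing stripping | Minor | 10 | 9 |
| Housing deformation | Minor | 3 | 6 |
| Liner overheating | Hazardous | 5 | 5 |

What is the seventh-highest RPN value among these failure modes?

RPN = Severity × Occurrence × Detection:
  Sleeve binding: 4 × 6 × 10 = 240
  Nozzle short circuit: 6 × 7 × 5 = 210
  Piston binding: 4 × 9 × 10 = 360
  Lubricant film degraded: 7 × 2 × 6 = 84
  Magnet leakage: 6 × 10 × 9 = 540
  Sensor delamination: 7 × 10 × 6 = 420
  Bushing stripping: 2 × 9 × 10 = 180
  Housing deformation: 2 × 6 × 3 = 36
  Liner overheating: 9 × 5 × 5 = 225
Sorted descending: 540, 420, 360, 240, 225, 210, 180, 84, 36.
The seventh-highest RPN is 180 (Bushing stripping).

180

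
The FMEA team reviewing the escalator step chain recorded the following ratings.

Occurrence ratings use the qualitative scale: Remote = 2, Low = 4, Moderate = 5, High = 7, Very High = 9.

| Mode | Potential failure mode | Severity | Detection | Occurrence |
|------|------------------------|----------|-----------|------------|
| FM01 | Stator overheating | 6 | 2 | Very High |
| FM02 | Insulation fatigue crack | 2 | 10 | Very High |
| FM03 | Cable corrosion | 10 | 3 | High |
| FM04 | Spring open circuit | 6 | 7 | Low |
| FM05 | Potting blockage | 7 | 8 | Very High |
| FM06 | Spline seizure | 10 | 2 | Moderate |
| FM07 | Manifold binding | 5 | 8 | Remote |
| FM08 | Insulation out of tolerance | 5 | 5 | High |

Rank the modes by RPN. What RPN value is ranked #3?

180

RPN = Severity × Occurrence × Detection:
  FM01: 6 × 9 × 2 = 108
  FM02: 2 × 9 × 10 = 180
  FM03: 10 × 7 × 3 = 210
  FM04: 6 × 4 × 7 = 168
  FM05: 7 × 9 × 8 = 504
  FM06: 10 × 5 × 2 = 100
  FM07: 5 × 2 × 8 = 80
  FM08: 5 × 7 × 5 = 175
Sorted descending: 504, 210, 180, 175, 168, 108, 100, 80.
The third-highest RPN is 180 (FM02).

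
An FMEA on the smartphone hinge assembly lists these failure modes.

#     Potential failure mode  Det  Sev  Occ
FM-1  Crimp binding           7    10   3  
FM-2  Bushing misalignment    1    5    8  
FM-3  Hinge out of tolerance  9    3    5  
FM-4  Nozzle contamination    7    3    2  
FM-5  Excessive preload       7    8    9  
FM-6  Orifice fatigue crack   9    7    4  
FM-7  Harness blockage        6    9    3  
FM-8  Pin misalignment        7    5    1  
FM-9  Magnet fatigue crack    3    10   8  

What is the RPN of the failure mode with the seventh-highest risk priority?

42

RPN = Severity × Occurrence × Detection:
  FM-1: 10 × 3 × 7 = 210
  FM-2: 5 × 8 × 1 = 40
  FM-3: 3 × 5 × 9 = 135
  FM-4: 3 × 2 × 7 = 42
  FM-5: 8 × 9 × 7 = 504
  FM-6: 7 × 4 × 9 = 252
  FM-7: 9 × 3 × 6 = 162
  FM-8: 5 × 1 × 7 = 35
  FM-9: 10 × 8 × 3 = 240
Sorted descending: 504, 252, 240, 210, 162, 135, 42, 40, 35.
The seventh-highest RPN is 42 (FM-4).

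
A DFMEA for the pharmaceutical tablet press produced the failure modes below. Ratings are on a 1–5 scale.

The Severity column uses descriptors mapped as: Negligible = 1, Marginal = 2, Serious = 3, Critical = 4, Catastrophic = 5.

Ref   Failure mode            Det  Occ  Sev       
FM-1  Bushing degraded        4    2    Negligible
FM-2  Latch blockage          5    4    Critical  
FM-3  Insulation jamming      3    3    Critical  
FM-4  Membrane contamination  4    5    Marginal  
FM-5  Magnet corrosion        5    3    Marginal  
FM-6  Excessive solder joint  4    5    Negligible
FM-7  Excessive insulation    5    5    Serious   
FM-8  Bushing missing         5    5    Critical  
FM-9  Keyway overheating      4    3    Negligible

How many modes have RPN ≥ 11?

8

RPN = Severity × Occurrence × Detection:
  FM-1: 1 × 2 × 4 = 8
  FM-2: 4 × 4 × 5 = 80
  FM-3: 4 × 3 × 3 = 36
  FM-4: 2 × 5 × 4 = 40
  FM-5: 2 × 3 × 5 = 30
  FM-6: 1 × 5 × 4 = 20
  FM-7: 3 × 5 × 5 = 75
  FM-8: 4 × 5 × 5 = 100
  FM-9: 1 × 3 × 4 = 12
Modes with RPN ≥ 11: FM-2 (80), FM-3 (36), FM-4 (40), FM-5 (30), FM-6 (20), FM-7 (75), FM-8 (100), FM-9 (12) → 8.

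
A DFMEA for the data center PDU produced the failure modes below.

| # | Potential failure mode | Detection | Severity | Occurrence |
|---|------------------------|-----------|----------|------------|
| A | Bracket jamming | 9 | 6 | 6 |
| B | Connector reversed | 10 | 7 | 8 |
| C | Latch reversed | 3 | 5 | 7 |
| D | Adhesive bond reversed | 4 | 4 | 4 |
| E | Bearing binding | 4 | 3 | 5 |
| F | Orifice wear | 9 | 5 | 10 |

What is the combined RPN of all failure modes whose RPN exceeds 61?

RPN = Severity × Occurrence × Detection:
  A: 6 × 6 × 9 = 324
  B: 7 × 8 × 10 = 560
  C: 5 × 7 × 3 = 105
  D: 4 × 4 × 4 = 64
  E: 3 × 5 × 4 = 60
  F: 5 × 10 × 9 = 450
RPN > 61: A (324), B (560), C (105), D (64), F (450).
Sum: 324 + 560 + 105 + 64 + 450 = 1503.

1503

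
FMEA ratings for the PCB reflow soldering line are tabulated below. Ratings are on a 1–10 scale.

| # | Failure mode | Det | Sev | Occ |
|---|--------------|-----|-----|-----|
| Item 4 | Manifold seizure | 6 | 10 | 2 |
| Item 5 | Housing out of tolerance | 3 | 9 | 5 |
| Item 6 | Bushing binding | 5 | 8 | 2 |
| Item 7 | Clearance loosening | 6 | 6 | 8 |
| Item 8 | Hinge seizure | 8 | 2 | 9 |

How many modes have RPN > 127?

RPN = Severity × Occurrence × Detection:
  Item 4: 10 × 2 × 6 = 120
  Item 5: 9 × 5 × 3 = 135
  Item 6: 8 × 2 × 5 = 80
  Item 7: 6 × 8 × 6 = 288
  Item 8: 2 × 9 × 8 = 144
Modes with RPN > 127: Item 5 (135), Item 7 (288), Item 8 (144) → 3.

3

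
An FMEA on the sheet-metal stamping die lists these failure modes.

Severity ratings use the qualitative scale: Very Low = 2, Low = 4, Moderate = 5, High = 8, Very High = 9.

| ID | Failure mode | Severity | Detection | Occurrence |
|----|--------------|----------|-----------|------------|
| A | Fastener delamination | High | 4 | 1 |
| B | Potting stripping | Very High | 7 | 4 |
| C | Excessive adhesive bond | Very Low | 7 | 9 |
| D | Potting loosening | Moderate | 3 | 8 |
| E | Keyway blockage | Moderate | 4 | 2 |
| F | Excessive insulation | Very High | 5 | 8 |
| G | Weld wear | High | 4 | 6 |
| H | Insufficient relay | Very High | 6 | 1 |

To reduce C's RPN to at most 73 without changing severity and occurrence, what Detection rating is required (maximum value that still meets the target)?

4

C: S=2, O=9, D=7 → current RPN = 126.
Fixed product = 18. Need 18 × D ≤ 73, so D ≤ 73/18 = 4.06.
Maximum integer Detection rating = 4 (gives RPN 72; D=5 would give 90 > 73).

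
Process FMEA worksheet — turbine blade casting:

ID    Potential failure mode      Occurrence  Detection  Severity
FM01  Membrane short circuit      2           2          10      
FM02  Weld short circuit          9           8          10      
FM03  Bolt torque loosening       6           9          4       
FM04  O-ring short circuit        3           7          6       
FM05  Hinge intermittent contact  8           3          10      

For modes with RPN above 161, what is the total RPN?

1176

RPN = Severity × Occurrence × Detection:
  FM01: 10 × 2 × 2 = 40
  FM02: 10 × 9 × 8 = 720
  FM03: 4 × 6 × 9 = 216
  FM04: 6 × 3 × 7 = 126
  FM05: 10 × 8 × 3 = 240
RPN > 161: FM02 (720), FM03 (216), FM05 (240).
Sum: 720 + 216 + 240 = 1176.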